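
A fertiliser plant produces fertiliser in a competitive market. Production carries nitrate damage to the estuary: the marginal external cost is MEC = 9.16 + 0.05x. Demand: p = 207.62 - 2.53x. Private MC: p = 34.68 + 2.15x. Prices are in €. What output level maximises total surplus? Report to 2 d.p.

x* = 34.63

Social marginal cost = private MC + MEC = 43.84 + 2.20x.
Set SMC = demand: 43.84 + 2.20x = 207.62 - 2.53x → x* = 34.6258.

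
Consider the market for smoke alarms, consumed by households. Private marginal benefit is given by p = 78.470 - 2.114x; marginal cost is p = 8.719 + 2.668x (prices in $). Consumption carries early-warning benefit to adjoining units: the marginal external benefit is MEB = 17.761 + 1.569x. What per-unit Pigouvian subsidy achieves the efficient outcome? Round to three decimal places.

subsidy = $60.496 per unit

Social marginal benefit = demand + MEB = 96.231 - 0.545x.
Set SMB = MC: 96.231 - 0.545x = 8.719 + 2.668x → x* = 27.2369.
The Pigouvian subsidy equals MEB at x*: 17.761 + 1.569×27.2369 = 60.4957.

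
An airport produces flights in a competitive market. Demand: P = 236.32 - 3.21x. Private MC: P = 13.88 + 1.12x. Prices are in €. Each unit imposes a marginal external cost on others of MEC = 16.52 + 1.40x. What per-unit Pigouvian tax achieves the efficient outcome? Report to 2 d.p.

tax = €66.83 per unit

Social marginal cost = private MC + MEC = 30.40 + 2.52x.
Set SMC = demand: 30.40 + 2.52x = 236.32 - 3.21x → x* = 35.9372.
The Pigouvian tax equals MEC at x*: 16.52 + 1.40×35.9372 = 66.8321.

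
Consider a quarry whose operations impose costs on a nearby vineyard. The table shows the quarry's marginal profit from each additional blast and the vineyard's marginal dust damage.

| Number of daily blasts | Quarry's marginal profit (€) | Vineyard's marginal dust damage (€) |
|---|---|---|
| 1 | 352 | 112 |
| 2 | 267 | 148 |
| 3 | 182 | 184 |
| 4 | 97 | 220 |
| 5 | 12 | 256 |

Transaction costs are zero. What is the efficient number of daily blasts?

Bargaining reaches the level where marginal profit last exceeds marginal dust damage.
That holds through level 2 (267 ≥ 148) but not at 3 (182 < 184).

2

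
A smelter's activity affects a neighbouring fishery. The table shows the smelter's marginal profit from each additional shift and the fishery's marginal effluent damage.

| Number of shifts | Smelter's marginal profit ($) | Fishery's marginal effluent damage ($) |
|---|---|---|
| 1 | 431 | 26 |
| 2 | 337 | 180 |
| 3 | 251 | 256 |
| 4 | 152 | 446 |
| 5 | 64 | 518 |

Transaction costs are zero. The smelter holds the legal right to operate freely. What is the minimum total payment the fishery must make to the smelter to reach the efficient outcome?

Left alone the smelter would choose level 5 (marginal profit stays positive).
Efficient level: k* = 2 (marginal profit ≥ marginal effluent damage through 2).
The fishery must at least cover the smelter's forgone profit from cutting 5→2: 251 + 152 + 64 = 467.

$467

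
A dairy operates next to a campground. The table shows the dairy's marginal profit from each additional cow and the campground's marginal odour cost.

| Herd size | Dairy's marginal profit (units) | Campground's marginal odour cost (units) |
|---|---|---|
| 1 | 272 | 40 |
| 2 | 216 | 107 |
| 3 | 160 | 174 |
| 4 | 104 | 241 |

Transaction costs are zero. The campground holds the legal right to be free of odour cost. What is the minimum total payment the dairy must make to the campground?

Efficient level: marginal profit ≥ marginal odour cost through level 2, so k* = 2.
With the campground holding the right, the dairy must at least compensate total damage at k*: 40 + 107 = 147.

147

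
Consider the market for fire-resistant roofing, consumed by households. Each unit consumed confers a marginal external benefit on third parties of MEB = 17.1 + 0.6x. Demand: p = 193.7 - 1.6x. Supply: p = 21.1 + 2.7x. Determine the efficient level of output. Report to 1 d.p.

x* = 51.3

Social marginal benefit = demand + MEB = 210.8 - x.
Set SMB = MC: 210.8 - x = 21.1 + 2.7x → x* = 51.2703.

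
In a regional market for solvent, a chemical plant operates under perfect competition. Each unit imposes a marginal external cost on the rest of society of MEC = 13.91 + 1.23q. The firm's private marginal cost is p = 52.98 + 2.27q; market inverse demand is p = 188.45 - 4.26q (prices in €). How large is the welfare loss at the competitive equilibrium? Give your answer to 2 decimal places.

DWL = €100.16

Market equilibrium (private): 52.98 + 2.27q = 188.45 - 4.26q → q_m = 20.7458.
Social marginal cost = private MC + MEC = 66.89 + 3.50q.
Set SMC = demand: 66.89 + 3.50q = 188.45 - 4.26q → q* = 15.6649.
The loss is the area between SMC and demand from q* to q_m; with linear curves that's a triangle of height MEC(q_m).
DWL = ½ × 5.0809 × 39.4273 = 100.1631.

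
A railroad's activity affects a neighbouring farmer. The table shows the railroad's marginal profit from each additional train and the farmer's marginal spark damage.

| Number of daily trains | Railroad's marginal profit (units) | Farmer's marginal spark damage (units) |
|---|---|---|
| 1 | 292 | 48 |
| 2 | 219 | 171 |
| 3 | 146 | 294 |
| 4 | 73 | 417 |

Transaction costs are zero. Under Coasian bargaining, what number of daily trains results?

2

Bargaining reaches the level where marginal profit last exceeds marginal spark damage.
That holds through level 2 (219 ≥ 171) but not at 3 (146 < 294).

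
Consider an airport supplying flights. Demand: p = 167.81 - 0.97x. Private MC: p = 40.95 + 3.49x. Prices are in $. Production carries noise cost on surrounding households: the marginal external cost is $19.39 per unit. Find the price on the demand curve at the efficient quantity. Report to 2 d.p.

Social marginal cost = private MC + MEC = 60.34 + 3.49x.
Set SMC = demand: 60.34 + 3.49x = 167.81 - 0.97x → x* = 24.0964.
Consumer price on the demand curve at x*: 167.81 − 0.97×24.0964 = 144.4365.

P = $144.44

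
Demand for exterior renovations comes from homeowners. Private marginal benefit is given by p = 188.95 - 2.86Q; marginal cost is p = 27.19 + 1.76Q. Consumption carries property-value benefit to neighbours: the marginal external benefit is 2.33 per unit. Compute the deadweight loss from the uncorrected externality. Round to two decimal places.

DWL = 0.59

Market equilibrium (private): 27.19 + 1.76Q = 188.95 - 2.86Q → Q_m = 35.0130.
Social marginal benefit = demand + MEB = 191.28 - 2.86Q.
Set SMB = MC: 191.28 - 2.86Q = 27.19 + 1.76Q → Q* = 35.5173.
Between Q* and Q_m the wedge SMB − MC runs linearly from 0 to MEB(Q_m), so the loss is a triangle.
DWL = ½ × 0.5043 × 2.3300 = 0.5875.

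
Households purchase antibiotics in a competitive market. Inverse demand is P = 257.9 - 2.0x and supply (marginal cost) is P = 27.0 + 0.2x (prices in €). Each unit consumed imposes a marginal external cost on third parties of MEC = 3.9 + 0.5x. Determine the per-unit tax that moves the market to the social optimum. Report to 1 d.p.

Social marginal benefit = demand − MEC = 254.0 - 2.5x.
Set SMB = MC: 254.0 - 2.5x = 27.0 + 0.2x → x* = 84.0741.
The Pigouvian tax equals MEC at x*: 3.9 + 0.5×84.0741 = 45.9371.

tax = €45.9 per unit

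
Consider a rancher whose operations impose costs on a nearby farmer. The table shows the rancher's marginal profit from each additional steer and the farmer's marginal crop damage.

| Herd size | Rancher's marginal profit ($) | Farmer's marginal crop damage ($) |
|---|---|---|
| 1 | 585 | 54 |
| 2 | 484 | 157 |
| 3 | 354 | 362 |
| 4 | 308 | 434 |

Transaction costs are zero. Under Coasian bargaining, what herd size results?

2

Bargaining reaches the level where marginal profit last exceeds marginal crop damage.
That holds through level 2 (484 ≥ 157) but not at 3 (354 < 362).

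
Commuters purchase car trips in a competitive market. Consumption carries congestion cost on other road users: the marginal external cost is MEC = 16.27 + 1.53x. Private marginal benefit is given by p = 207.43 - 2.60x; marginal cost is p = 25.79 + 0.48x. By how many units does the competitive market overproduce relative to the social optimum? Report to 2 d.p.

23.10 units

Market equilibrium (private): 25.79 + 0.48x = 207.43 - 2.60x → x_m = 58.9740.
Social marginal benefit = demand − MEC = 191.16 - 4.13x.
Set SMB = MC: 191.16 - 4.13x = 25.79 + 0.48x → x* = 35.8720.
Gap = |58.9740 − 35.8720| = 23.1020.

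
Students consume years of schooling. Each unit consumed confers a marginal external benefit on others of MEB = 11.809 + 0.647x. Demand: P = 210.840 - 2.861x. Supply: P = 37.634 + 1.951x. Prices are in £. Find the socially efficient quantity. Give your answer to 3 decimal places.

x* = 44.421

Social marginal benefit = demand + MEB = 222.649 - 2.214x.
Set SMB = MC: 222.649 - 2.214x = 37.634 + 1.951x → x* = 44.4214.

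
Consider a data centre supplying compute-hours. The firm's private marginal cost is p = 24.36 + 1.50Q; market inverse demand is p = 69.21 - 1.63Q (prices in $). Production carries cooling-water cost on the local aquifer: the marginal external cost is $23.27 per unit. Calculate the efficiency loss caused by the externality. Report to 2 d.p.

Market equilibrium (private): 24.36 + 1.50Q = 69.21 - 1.63Q → Q_m = 14.3291.
Social marginal cost = private MC + MEC = 47.63 + 1.50Q.
Set SMC = demand: 47.63 + 1.50Q = 69.21 - 1.63Q → Q* = 6.8946.
Height of the DWL triangle at Q_m is SMC(Q_m) − demand(Q_m) = MEC(Q_m) = 23.2700.
DWL = ½ × 7.4345 × 23.2700 = 86.5004.

DWL = $86.50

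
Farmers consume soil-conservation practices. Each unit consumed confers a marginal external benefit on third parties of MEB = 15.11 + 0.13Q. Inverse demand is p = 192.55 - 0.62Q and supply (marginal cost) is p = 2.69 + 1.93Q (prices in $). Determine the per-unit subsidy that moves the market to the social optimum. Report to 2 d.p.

subsidy = $26.12 per unit

Social marginal benefit = demand + MEB = 207.66 - 0.49Q.
Set SMB = MC: 207.66 - 0.49Q = 2.69 + 1.93Q → Q* = 84.6983.
The Pigouvian subsidy equals MEB at Q*: 15.11 + 0.13×84.6983 = 26.1208.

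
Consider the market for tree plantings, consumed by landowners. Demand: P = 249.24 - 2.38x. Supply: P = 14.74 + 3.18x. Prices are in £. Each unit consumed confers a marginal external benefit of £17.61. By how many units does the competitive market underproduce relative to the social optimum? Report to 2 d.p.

Market equilibrium (private): 14.74 + 3.18x = 249.24 - 2.38x → x_m = 42.1763.
Social marginal benefit = demand + MEB = 266.85 - 2.38x.
Set SMB = MC: 266.85 - 2.38x = 14.74 + 3.18x → x* = 45.3435.
Gap = |42.1763 − 45.3435| = 3.1672.

3.17 units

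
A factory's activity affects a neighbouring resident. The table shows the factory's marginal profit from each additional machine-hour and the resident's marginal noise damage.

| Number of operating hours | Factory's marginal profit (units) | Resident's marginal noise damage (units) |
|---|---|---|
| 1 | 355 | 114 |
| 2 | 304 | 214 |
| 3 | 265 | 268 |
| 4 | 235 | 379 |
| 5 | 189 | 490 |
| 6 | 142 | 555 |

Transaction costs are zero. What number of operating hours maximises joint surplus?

2

Bargaining reaches the level where marginal profit last exceeds marginal noise damage.
That holds through level 2 (304 ≥ 214) but not at 3 (265 < 268).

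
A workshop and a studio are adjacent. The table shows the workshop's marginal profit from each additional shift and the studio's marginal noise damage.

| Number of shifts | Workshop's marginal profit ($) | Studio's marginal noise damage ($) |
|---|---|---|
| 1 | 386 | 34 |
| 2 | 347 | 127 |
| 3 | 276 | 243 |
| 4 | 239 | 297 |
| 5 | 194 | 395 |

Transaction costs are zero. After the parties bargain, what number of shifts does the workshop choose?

3

Bargaining reaches the level where marginal profit last exceeds marginal noise damage.
That holds through level 3 (276 ≥ 243) but not at 4 (239 < 297).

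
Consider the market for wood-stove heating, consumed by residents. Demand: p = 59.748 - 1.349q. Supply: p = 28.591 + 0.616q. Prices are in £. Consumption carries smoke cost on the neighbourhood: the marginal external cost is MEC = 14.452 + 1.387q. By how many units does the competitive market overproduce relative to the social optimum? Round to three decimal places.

10.872 units

Market equilibrium (private): 28.591 + 0.616q = 59.748 - 1.349q → q_m = 15.8560.
Social marginal benefit = demand − MEC = 45.296 - 2.736q.
Set SMB = MC: 45.296 - 2.736q = 28.591 + 0.616q → q* = 4.9836.
Gap = |15.8560 − 4.9836| = 10.8724.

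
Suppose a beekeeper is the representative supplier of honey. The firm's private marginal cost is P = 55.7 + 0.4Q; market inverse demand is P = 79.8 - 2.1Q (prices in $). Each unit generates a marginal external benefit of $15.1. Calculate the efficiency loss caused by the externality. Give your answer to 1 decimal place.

Market equilibrium (private): 55.7 + 0.4Q = 79.8 - 2.1Q → Q_m = 9.6400.
Social marginal cost = private MC − MEB = 40.6 + 0.4Q.
Set SMC = demand: 40.6 + 0.4Q = 79.8 - 2.1Q → Q* = 15.6800.
Height of the DWL triangle at Q_m is demand(Q_m) − SMC(Q_m) = MEB(Q_m) = 15.1000.
DWL = ½ × 6.0400 × 15.1000 = 45.6020.

DWL = $45.6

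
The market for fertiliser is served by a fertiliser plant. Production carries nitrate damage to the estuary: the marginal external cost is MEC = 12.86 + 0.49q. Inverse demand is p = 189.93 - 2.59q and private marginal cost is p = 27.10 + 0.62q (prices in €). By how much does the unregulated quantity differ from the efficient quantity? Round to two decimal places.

Market equilibrium (private): 27.10 + 0.62q = 189.93 - 2.59q → q_m = 50.7259.
Social marginal cost = private MC + MEC = 39.96 + 1.11q.
Set SMC = demand: 39.96 + 1.11q = 189.93 - 2.59q → q* = 40.5324.
Gap = |50.7259 − 40.5324| = 10.1935.

10.19 units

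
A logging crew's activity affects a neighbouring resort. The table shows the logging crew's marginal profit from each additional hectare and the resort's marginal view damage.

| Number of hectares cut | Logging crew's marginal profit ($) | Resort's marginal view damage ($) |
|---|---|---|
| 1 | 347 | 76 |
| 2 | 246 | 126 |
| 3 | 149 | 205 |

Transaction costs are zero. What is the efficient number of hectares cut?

2

Bargaining reaches the level where marginal profit last exceeds marginal view damage.
That holds through level 2 (246 ≥ 126) but not at 3 (149 < 205).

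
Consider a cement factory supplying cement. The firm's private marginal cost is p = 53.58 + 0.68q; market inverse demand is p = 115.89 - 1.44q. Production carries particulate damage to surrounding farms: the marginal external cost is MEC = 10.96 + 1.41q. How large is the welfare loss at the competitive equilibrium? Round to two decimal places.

Market equilibrium (private): 53.58 + 0.68q = 115.89 - 1.44q → q_m = 29.3915.
Social marginal cost = private MC + MEC = 64.54 + 2.09q.
Set SMC = demand: 64.54 + 2.09q = 115.89 - 1.44q → q* = 14.5467.
Between q* and q_m the wedge SMC − demand runs linearly from 0 to MEC(q_m), so the loss is a triangle.
DWL = ½ × 14.8448 × 52.4020 = 388.9486.

DWL = 388.95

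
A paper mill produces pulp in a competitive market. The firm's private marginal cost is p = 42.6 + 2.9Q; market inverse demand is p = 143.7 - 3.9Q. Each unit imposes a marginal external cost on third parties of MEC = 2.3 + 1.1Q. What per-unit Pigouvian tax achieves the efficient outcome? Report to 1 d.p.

tax = 16.1 per unit

Social marginal cost = private MC + MEC = 44.9 + 4.0Q.
Set SMC = demand: 44.9 + 4.0Q = 143.7 - 3.9Q → Q* = 12.5063.
The Pigouvian tax equals MEC at Q*: 2.3 + 1.1×12.5063 = 16.0569.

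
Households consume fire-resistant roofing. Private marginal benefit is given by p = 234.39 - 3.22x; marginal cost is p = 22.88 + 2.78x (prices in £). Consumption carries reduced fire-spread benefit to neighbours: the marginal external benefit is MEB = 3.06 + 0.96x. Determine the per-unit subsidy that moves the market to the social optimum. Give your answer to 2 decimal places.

Social marginal benefit = demand + MEB = 237.45 - 2.26x.
Set SMB = MC: 237.45 - 2.26x = 22.88 + 2.78x → x* = 42.5734.
The Pigouvian subsidy equals MEB at x*: 3.06 + 0.96×42.5734 = 43.9305.

subsidy = £43.93 per unit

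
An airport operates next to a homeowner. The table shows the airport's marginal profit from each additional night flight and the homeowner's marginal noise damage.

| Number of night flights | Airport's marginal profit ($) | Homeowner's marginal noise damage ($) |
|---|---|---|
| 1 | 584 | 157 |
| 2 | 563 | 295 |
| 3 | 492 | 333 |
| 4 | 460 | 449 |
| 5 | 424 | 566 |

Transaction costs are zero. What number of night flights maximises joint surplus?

4

Bargaining reaches the level where marginal profit last exceeds marginal noise damage.
That holds through level 4 (460 ≥ 449) but not at 5 (424 < 566).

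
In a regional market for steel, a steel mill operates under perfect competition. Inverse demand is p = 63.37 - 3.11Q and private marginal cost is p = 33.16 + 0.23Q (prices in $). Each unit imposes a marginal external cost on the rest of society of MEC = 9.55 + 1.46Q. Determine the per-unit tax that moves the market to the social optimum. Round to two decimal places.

Social marginal cost = private MC + MEC = 42.71 + 1.69Q.
Set SMC = demand: 42.71 + 1.69Q = 63.37 - 3.11Q → Q* = 4.3042.
The Pigouvian tax equals MEC at Q*: 9.55 + 1.46×4.3042 = 15.8341.

tax = $15.83 per unit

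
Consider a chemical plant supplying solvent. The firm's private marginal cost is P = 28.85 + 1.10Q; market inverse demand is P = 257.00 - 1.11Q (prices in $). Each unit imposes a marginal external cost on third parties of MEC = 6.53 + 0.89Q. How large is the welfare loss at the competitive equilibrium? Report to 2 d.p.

Market equilibrium (private): 28.85 + 1.10Q = 257.00 - 1.11Q → Q_m = 103.2353.
Social marginal cost = private MC + MEC = 35.38 + 1.99Q.
Set SMC = demand: 35.38 + 1.99Q = 257.00 - 1.11Q → Q* = 71.4903.
Between Q* and Q_m the wedge SMC − demand runs linearly from 0 to MEC(Q_m), so the loss is a triangle.
DWL = ½ × 31.7450 × 98.4094 = 1562.0032.

DWL = $1562.00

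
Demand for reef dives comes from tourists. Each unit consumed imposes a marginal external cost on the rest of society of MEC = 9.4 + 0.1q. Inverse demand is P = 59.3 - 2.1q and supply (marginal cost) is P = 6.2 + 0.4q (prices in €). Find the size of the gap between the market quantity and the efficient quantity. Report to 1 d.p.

Market equilibrium (private): 6.2 + 0.4q = 59.3 - 2.1q → q_m = 21.2400.
Social marginal benefit = demand − MEC = 49.9 - 2.2q.
Set SMB = MC: 49.9 - 2.2q = 6.2 + 0.4q → q* = 16.8077.
Gap = |21.2400 − 16.8077| = 4.4323.

4.4 units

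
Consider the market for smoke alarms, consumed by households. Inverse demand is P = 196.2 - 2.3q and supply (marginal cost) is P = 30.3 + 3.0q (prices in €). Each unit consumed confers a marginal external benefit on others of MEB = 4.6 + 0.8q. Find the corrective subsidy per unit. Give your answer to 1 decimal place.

subsidy = €34.9 per unit

Social marginal benefit = demand + MEB = 200.8 - 1.5q.
Set SMB = MC: 200.8 - 1.5q = 30.3 + 3.0q → q* = 37.8889.
The Pigouvian subsidy equals MEB at q*: 4.6 + 0.8×37.8889 = 34.9111.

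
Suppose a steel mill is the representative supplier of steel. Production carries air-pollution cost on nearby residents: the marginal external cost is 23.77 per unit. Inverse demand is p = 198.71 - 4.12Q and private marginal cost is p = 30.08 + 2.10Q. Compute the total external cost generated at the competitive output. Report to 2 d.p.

Market equilibrium (private): 30.08 + 2.10Q = 198.71 - 4.12Q → Q_m = 27.1109.
Total external cost = MEC × Q_m = 23.77 × 27.1109 = 644.4261.

644.43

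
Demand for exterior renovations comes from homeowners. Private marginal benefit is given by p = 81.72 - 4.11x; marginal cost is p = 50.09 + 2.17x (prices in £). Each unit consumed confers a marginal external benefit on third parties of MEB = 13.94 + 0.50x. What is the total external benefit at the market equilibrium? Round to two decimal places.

Market equilibrium (private): 50.09 + 2.17x = 81.72 - 4.11x → x_m = 5.0366.
Total external benefit = ∫₀^{x_m} (13.94 + 0.50x) dx = 13.94×5.0366 + ½×0.50×5.0366² = 76.5520.

£76.55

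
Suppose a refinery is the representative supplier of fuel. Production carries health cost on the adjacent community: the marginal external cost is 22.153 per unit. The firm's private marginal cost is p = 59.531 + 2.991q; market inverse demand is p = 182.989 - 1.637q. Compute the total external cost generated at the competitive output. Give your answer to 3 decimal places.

Market equilibrium (private): 59.531 + 2.991q = 182.989 - 1.637q → q_m = 26.6763.
Total external cost = MEC × q_m = 22.153 × 26.6763 = 590.9601.

590.960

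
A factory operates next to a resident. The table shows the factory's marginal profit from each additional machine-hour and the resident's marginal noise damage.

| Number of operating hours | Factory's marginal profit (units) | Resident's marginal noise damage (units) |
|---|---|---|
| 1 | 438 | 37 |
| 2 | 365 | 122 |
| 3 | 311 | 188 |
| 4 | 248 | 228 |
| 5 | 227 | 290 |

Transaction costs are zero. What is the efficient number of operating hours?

Bargaining reaches the level where marginal profit last exceeds marginal noise damage.
That holds through level 4 (248 ≥ 228) but not at 5 (227 < 290).

4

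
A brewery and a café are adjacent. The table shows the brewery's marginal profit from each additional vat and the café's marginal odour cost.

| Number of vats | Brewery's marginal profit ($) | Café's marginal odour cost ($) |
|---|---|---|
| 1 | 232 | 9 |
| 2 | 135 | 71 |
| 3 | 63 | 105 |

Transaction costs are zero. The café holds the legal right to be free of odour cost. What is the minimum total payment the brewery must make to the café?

Efficient level: marginal profit ≥ marginal odour cost through level 2, so k* = 2.
With the café holding the right, the brewery must at least compensate total damage at k*: 9 + 71 = 80.

$80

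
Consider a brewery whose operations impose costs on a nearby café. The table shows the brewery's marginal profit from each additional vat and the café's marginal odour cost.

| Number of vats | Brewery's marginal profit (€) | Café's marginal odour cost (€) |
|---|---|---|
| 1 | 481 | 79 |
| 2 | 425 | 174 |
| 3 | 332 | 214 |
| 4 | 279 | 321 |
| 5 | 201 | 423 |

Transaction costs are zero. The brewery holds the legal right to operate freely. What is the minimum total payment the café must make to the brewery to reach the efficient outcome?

Left alone the brewery would choose level 5 (marginal profit stays positive).
Efficient level: k* = 3 (marginal profit ≥ marginal odour cost through 3).
The café must at least cover the brewery's forgone profit from cutting 5→3: 279 + 201 = 480.

€480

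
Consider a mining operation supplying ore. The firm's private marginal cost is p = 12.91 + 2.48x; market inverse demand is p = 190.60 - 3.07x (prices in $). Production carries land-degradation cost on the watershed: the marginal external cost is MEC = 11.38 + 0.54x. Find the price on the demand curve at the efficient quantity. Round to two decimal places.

P = $106.76

Social marginal cost = private MC + MEC = 24.29 + 3.02x.
Set SMC = demand: 24.29 + 3.02x = 190.60 - 3.07x → x* = 27.3087.
Consumer price on the demand curve at x*: 190.60 − 3.07×27.3087 = 106.7623.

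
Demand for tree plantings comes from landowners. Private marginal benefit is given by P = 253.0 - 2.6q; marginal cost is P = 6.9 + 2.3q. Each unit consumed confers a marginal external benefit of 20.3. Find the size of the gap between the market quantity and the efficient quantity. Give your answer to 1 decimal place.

Market equilibrium (private): 6.9 + 2.3q = 253.0 - 2.6q → q_m = 50.2245.
Social marginal benefit = demand + MEB = 273.3 - 2.6q.
Set SMB = MC: 273.3 - 2.6q = 6.9 + 2.3q → q* = 54.3673.
Gap = |50.2245 − 54.3673| = 4.1428.

4.1 units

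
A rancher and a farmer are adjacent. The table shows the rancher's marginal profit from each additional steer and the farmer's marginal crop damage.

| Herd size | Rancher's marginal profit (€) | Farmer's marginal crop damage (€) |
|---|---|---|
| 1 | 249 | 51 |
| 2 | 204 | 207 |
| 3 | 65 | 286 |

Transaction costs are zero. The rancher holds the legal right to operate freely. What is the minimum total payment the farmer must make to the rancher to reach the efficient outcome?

Left alone the rancher would choose level 3 (marginal profit stays positive).
Efficient level: k* = 1 (marginal profit ≥ marginal crop damage through 1).
The farmer must at least cover the rancher's forgone profit from cutting 3→1: 204 + 65 = 269.

€269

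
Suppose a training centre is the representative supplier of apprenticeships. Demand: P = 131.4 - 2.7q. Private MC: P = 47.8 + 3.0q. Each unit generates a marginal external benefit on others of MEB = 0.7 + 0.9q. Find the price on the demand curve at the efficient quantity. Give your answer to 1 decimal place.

P = 84.0

Social marginal cost = private MC − MEB = 47.1 + 2.1q.
Set SMC = demand: 47.1 + 2.1q = 131.4 - 2.7q → q* = 17.5625.
Consumer price on the demand curve at q*: 131.4 − 2.7×17.5625 = 83.9813.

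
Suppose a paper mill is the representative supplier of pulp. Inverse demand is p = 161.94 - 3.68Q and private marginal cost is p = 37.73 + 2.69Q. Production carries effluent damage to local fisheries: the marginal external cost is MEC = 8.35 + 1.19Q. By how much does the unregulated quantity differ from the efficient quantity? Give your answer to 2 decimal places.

Market equilibrium (private): 37.73 + 2.69Q = 161.94 - 3.68Q → Q_m = 19.4992.
Social marginal cost = private MC + MEC = 46.08 + 3.88Q.
Set SMC = demand: 46.08 + 3.88Q = 161.94 - 3.68Q → Q* = 15.3254.
Gap = |19.4992 − 15.3254| = 4.1738.

4.17 units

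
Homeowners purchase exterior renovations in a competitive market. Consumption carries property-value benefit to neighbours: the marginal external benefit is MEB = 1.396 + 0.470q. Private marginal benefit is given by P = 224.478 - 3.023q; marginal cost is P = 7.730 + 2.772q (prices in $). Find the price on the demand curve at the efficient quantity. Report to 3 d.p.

P = $100.638

Social marginal benefit = demand + MEB = 225.874 - 2.553q.
Set SMB = MC: 225.874 - 2.553q = 7.730 + 2.772q → q* = 40.9660.
Consumer price on the demand curve at q*: 224.478 − 3.023×40.9660 = 100.6378.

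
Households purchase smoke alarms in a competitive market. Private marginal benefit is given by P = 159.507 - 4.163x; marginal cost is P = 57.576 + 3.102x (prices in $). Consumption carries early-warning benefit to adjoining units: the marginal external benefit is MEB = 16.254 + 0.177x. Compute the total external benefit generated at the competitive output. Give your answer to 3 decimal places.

Market equilibrium (private): 57.576 + 3.102x = 159.507 - 4.163x → x_m = 14.0304.
Total external benefit = ∫₀^{x_m} (16.254 + 0.177x) dx = 16.254×14.0304 + ½×0.177×14.0304² = 245.4715.

$245.472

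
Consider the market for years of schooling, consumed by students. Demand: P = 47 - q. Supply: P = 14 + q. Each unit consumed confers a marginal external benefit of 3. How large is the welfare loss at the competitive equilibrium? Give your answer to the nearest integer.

DWL = 2

Market equilibrium (private): 14 + q = 47 - q → q_m = 16.5000.
Social marginal benefit = demand + MEB = 50 - q.
Set SMB = MC: 50 - q = 14 + q → q* = 18.0000.
Height of the DWL triangle at q_m is SMB(q_m) − MC(q_m) = MEB(q_m) = 3.0000.
DWL = ½ × 1.5000 × 3.0000 = 2.2500.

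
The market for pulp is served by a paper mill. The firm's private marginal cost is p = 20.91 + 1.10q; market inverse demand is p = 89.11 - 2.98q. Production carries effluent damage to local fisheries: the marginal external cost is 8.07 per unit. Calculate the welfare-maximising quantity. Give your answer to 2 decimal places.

q* = 14.74

Social marginal cost = private MC + MEC = 28.98 + 1.10q.
Set SMC = demand: 28.98 + 1.10q = 89.11 - 2.98q → q* = 14.7377.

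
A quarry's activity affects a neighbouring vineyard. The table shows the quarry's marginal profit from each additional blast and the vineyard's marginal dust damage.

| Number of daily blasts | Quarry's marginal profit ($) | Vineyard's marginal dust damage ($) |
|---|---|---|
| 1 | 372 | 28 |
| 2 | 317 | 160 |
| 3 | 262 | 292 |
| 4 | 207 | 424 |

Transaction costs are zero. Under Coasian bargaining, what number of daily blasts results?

2

Bargaining reaches the level where marginal profit last exceeds marginal dust damage.
That holds through level 2 (317 ≥ 160) but not at 3 (262 < 292).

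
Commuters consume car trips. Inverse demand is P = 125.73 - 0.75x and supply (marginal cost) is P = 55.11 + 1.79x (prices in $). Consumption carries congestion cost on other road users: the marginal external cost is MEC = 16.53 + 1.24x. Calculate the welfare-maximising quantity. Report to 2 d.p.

Social marginal benefit = demand − MEC = 109.20 - 1.99x.
Set SMB = MC: 109.20 - 1.99x = 55.11 + 1.79x → x* = 14.3095.

x* = 14.31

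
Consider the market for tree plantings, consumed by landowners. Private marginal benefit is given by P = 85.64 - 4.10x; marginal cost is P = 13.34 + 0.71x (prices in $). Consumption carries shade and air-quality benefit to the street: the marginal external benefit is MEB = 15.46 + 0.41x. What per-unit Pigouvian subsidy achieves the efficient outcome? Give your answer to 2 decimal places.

Social marginal benefit = demand + MEB = 101.10 - 3.69x.
Set SMB = MC: 101.10 - 3.69x = 13.34 + 0.71x → x* = 19.9455.
The Pigouvian subsidy equals MEB at x*: 15.46 + 0.41×19.9455 = 23.6377.

subsidy = $23.64 per unit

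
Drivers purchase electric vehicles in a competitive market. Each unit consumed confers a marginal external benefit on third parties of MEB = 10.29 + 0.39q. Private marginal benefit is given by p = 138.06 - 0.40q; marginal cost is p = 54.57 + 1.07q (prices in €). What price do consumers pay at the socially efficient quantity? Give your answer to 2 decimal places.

Social marginal benefit = demand + MEB = 148.35 - 0.01q.
Set SMB = MC: 148.35 - 0.01q = 54.57 + 1.07q → q* = 86.8333.
Consumer price on the demand curve at q*: 138.06 − 0.40×86.8333 = 103.3267.

P = €103.33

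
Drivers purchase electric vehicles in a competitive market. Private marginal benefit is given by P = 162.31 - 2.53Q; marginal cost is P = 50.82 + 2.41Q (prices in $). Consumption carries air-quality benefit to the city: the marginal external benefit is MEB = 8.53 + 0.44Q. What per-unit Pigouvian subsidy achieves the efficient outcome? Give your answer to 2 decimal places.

subsidy = $20.27 per unit

Social marginal benefit = demand + MEB = 170.84 - 2.09Q.
Set SMB = MC: 170.84 - 2.09Q = 50.82 + 2.41Q → Q* = 26.6711.
The Pigouvian subsidy equals MEB at Q*: 8.53 + 0.44×26.6711 = 20.2653.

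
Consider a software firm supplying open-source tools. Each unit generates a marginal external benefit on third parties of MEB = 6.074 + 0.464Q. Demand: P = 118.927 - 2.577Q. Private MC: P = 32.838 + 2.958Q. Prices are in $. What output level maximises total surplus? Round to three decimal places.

Q* = 18.175

Social marginal cost = private MC − MEB = 26.764 + 2.494Q.
Set SMC = demand: 26.764 + 2.494Q = 118.927 - 2.577Q → Q* = 18.1745.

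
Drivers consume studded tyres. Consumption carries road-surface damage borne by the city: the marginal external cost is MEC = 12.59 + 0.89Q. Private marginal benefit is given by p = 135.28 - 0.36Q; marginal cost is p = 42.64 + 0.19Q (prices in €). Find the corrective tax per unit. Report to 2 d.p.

tax = €62.07 per unit

Social marginal benefit = demand − MEC = 122.69 - 1.25Q.
Set SMB = MC: 122.69 - 1.25Q = 42.64 + 0.19Q → Q* = 55.5903.
The Pigouvian tax equals MEC at Q*: 12.59 + 0.89×55.5903 = 62.0654.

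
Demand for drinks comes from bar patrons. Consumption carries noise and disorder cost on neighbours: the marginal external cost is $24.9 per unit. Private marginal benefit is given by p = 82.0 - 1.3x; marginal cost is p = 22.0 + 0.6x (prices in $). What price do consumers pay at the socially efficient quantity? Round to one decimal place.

P = $58.0

Social marginal benefit = demand − MEC = 57.1 - 1.3x.
Set SMB = MC: 57.1 - 1.3x = 22.0 + 0.6x → x* = 18.4737.
Consumer price on the demand curve at x*: 82.0 − 1.3×18.4737 = 57.9842.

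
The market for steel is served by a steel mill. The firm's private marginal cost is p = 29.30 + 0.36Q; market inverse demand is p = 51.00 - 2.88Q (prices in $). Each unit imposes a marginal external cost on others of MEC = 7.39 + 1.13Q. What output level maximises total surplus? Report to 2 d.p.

Social marginal cost = private MC + MEC = 36.69 + 1.49Q.
Set SMC = demand: 36.69 + 1.49Q = 51.00 - 2.88Q → Q* = 3.2746.

Q* = 3.27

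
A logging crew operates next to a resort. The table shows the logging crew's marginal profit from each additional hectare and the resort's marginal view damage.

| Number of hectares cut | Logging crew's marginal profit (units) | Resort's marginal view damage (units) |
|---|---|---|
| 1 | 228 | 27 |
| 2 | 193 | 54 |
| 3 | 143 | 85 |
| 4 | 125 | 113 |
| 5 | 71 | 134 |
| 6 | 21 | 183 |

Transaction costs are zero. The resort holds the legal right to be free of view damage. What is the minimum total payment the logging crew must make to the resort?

279

Efficient level: marginal profit ≥ marginal view damage through level 4, so k* = 4.
With the resort holding the right, the logging crew must at least compensate total damage at k*: 27 + 54 + 85 + 113 = 279.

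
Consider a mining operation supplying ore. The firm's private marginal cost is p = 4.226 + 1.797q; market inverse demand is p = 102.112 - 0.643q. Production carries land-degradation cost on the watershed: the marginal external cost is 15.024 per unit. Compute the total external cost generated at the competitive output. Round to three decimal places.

Market equilibrium (private): 4.226 + 1.797q = 102.112 - 0.643q → q_m = 40.1172.
Total external cost = MEC × q_m = 15.024 × 40.1172 = 602.7208.

602.721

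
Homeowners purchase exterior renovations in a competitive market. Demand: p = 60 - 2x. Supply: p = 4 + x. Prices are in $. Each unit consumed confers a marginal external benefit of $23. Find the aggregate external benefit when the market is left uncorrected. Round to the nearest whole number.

$429

Market equilibrium (private): 4 + x = 60 - 2x → x_m = 18.6667.
Total external benefit = MEB × x_m = 23 × 18.6667 = 429.3341.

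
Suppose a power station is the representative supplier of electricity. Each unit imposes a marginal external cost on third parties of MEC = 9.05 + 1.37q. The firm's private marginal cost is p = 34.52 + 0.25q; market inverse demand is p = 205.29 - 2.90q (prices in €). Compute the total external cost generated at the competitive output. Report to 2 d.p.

Market equilibrium (private): 34.52 + 0.25q = 205.29 - 2.90q → q_m = 54.2127.
Total external cost = ∫₀^{q_m} (9.05 + 1.37q) dq = 9.05×54.2127 + ½×1.37×54.2127² = 2503.8515.

€2503.85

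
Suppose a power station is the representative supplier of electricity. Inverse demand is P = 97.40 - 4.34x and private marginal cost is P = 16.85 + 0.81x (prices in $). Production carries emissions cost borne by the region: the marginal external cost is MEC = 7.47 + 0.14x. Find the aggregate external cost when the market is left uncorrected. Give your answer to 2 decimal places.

$133.96

Market equilibrium (private): 16.85 + 0.81x = 97.40 - 4.34x → x_m = 15.6408.
Total external cost = ∫₀^{x_m} (7.47 + 0.14x) dx = 7.47×15.6408 + ½×0.14×15.6408² = 133.9612.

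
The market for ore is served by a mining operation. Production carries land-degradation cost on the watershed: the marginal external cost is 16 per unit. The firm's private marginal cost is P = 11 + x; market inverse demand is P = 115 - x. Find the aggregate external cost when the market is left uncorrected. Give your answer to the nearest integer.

832

Market equilibrium (private): 11 + x = 115 - x → x_m = 52.0000.
Total external cost = MEC × x_m = 16 × 52.0000 = 832.0000.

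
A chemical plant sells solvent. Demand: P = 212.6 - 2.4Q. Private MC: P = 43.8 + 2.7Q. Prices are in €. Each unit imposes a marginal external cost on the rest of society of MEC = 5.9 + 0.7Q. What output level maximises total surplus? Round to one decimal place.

Q* = 28.1

Social marginal cost = private MC + MEC = 49.7 + 3.4Q.
Set SMC = demand: 49.7 + 3.4Q = 212.6 - 2.4Q → Q* = 28.0862.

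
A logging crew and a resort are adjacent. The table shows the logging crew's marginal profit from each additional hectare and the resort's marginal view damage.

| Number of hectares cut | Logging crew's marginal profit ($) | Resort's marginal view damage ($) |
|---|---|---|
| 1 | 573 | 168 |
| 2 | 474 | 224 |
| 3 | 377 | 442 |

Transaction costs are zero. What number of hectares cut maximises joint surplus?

Bargaining reaches the level where marginal profit last exceeds marginal view damage.
That holds through level 2 (474 ≥ 224) but not at 3 (377 < 442).

2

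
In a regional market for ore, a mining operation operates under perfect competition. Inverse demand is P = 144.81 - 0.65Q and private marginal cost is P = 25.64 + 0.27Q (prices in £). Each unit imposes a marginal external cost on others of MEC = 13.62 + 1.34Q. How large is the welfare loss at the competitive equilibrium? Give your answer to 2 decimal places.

Market equilibrium (private): 25.64 + 0.27Q = 144.81 - 0.65Q → Q_m = 129.5326.
Social marginal cost = private MC + MEC = 39.26 + 1.61Q.
Set SMC = demand: 39.26 + 1.61Q = 144.81 - 0.65Q → Q* = 46.7035.
The welfare-loss triangle has base |Q_m − Q*| and height MEC(Q_m) (the vertical gap between SMC and demand is zero at Q* and MEC at Q_m).
DWL = ½ × 82.8291 × 187.1937 = 7752.5428.

DWL = £7752.54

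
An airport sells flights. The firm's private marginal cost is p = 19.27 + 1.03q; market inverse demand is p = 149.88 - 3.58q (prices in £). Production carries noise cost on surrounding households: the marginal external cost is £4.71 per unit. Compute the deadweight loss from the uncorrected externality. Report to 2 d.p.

Market equilibrium (private): 19.27 + 1.03q = 149.88 - 3.58q → q_m = 28.3319.
Social marginal cost = private MC + MEC = 23.98 + 1.03q.
Set SMC = demand: 23.98 + 1.03q = 149.88 - 3.58q → q* = 27.3102.
Height of the DWL triangle at q_m is SMC(q_m) − demand(q_m) = MEC(q_m) = 4.7100.
DWL = ½ × 1.0217 × 4.7100 = 2.4061.

DWL = £2.41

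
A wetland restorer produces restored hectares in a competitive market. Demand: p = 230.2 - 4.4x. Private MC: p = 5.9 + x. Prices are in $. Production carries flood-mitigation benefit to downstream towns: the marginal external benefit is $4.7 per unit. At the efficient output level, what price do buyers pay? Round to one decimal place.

Social marginal cost = private MC − MEB = 1.2 + x.
Set SMC = demand: 1.2 + x = 230.2 - 4.4x → x* = 42.4074.
Consumer price on the demand curve at x*: 230.2 − 4.4×42.4074 = 43.6074.

P = $43.6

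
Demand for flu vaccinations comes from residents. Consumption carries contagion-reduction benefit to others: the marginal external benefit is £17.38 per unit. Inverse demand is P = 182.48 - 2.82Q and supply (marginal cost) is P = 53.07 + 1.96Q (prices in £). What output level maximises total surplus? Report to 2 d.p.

Q* = 30.71

Social marginal benefit = demand + MEB = 199.86 - 2.82Q.
Set SMB = MC: 199.86 - 2.82Q = 53.07 + 1.96Q → Q* = 30.7092.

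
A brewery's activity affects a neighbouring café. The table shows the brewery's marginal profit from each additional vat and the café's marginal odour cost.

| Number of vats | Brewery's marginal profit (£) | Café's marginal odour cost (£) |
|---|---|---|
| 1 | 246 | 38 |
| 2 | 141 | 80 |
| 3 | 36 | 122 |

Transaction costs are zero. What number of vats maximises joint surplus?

Bargaining reaches the level where marginal profit last exceeds marginal odour cost.
That holds through level 2 (141 ≥ 80) but not at 3 (36 < 122).

2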